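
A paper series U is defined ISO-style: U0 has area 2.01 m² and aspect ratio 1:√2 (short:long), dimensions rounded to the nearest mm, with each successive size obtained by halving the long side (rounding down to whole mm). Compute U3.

Let U0's short side be w mm. w · w√2 = 2.01 m² = 2,010,000 mm², so w ≈ 1192.2 mm and w√2 ≈ 1686.0 mm → U0 = 1192 × 1686 mm.
U1: ⌊1686/2⌋ × 1192 = 843 × 1192 mm
U2: ⌊1192/2⌋ × 843 = 596 × 843 mm
U3: ⌊843/2⌋ × 596 = 421 × 596 mm

421 × 596 mm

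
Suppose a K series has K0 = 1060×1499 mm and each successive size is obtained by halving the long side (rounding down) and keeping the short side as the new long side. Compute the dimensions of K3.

374 × 530 mm

K1 = 749 × 1060 mm (from K0 by 1 halving).
K2: ⌊1060/2⌋ × 749 = 530 × 749 mm
K3: ⌊749/2⌋ × 530 = 374 × 530 mm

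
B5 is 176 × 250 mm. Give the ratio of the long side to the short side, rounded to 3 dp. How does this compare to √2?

1.420

250 / 176 = 1.420
ISO 216 targets √2 ≈ 1.414; the +0.006 deviation is from mm rounding.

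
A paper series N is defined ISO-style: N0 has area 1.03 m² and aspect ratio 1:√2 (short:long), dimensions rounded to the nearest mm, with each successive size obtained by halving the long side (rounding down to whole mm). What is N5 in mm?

150 × 213 mm

Let N0's short side be w mm. w · w√2 = 1.03 m² = 1,030,000 mm², so w ≈ 853.4 mm and w√2 ≈ 1206.9 mm → N0 = 853 × 1207 mm.
N1: ⌊1207/2⌋ × 853 = 603 × 853 mm
N2: ⌊853/2⌋ × 603 = 426 × 603 mm
N3: ⌊603/2⌋ × 426 = 301 × 426 mm
N4: ⌊426/2⌋ × 301 = 213 × 301 mm
N5: ⌊301/2⌋ × 213 = 150 × 213 mm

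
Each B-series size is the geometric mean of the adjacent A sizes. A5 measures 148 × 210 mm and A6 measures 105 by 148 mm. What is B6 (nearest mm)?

Short side: √(148 · 105) = √15540 ≈ 124.7 → 125 mm
Long side: √(210 · 148) = √31080 ≈ 176.3 → 176 mm

125 × 176 mm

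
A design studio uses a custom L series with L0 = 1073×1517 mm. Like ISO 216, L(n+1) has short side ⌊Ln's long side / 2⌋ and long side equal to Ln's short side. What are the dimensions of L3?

379 × 536 mm

L1: ⌊1517/2⌋ × 1073 = 758 × 1073 mm
L2: ⌊1073/2⌋ × 758 = 536 × 758 mm
L3: ⌊758/2⌋ × 536 = 379 × 536 mm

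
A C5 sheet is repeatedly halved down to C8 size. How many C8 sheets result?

Each ISO step halves the sheet: 1 × C5 → 2 × C6 → 4 × C7 → 8 × C8
From C5 to C8 is 3 halving steps: 2^3 = 8.

8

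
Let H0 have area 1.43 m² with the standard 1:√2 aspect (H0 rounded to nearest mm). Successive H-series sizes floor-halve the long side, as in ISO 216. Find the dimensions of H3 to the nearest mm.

Let H0's short side be w mm. w · w√2 = 1.43 m² = 1,430,000 mm², so w ≈ 1005.6 mm and w√2 ≈ 1422.1 mm → H0 = 1006 × 1422 mm.
H1: ⌊1422/2⌋ × 1006 = 711 × 1006 mm
H2: ⌊1006/2⌋ × 711 = 503 × 711 mm
H3: ⌊711/2⌋ × 503 = 355 × 503 mm

355 × 503 mm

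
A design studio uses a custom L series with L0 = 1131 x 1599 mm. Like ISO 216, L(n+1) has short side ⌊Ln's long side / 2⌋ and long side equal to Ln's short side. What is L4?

282 × 399 mm

L1: ⌊1599/2⌋ × 1131 = 799 × 1131 mm
L2: ⌊1131/2⌋ × 799 = 565 × 799 mm
L3: ⌊799/2⌋ × 565 = 399 × 565 mm
L4: ⌊565/2⌋ × 399 = 282 × 399 mm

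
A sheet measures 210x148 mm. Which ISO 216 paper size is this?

Aspect ratio 210/148 ≈ 1.419 — close to the ISO √2 ≈ 1.414.
In the A-series (A0 area = 1 m²): A5 = 148 × 210 mm.

A5 (148 × 210 mm)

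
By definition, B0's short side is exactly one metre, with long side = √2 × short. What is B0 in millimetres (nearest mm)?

Short side = 1000 mm; long side = 1000√2 ≈ 1414.2 mm.

1000 × 1414 mm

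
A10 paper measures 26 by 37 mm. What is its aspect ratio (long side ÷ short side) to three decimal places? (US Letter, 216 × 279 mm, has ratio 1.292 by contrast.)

1.423

37 / 26 = 1.423
ISO 216 targets √2 ≈ 1.414; the +0.009 deviation is from mm rounding.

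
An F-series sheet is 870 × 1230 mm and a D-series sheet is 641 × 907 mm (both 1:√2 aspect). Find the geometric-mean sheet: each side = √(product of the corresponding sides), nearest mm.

747 × 1056 mm

Short side: √(870 · 641) = √557670 ≈ 746.8 → 747 mm
Long side: √(1230 · 907) = √1115610 ≈ 1056.2 → 1056 mm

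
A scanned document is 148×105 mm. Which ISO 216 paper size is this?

Aspect ratio 148/105 ≈ 1.410 — close to the ISO √2 ≈ 1.414.
In the A-series (A0 area = 1 m²): A6 = 105 × 148 mm.

A6 (105 × 148 mm)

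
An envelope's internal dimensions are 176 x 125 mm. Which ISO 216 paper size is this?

Aspect ratio 176/125 ≈ 1.408 — close to the ISO √2 ≈ 1.414.
In the B-series (B0 = 1000 × 1414 mm): B6 = 125 × 176 mm.

B6 (125 × 176 mm)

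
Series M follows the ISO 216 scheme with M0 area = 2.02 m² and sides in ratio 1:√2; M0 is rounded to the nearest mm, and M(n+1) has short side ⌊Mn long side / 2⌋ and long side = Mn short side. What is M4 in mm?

Let M0's short side be w mm. w · w√2 = 2.02 m² = 2,020,000 mm², so w ≈ 1195.1 mm and w√2 ≈ 1690.2 mm → M0 = 1195 × 1690 mm.
M1: ⌊1690/2⌋ × 1195 = 845 × 1195 mm
M2: ⌊1195/2⌋ × 845 = 597 × 845 mm
M3: ⌊845/2⌋ × 597 = 422 × 597 mm
M4: ⌊597/2⌋ × 422 = 298 × 422 mm

298 × 422 mm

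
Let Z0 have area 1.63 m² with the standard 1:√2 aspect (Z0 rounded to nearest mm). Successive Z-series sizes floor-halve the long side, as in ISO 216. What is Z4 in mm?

Let Z0's short side be w mm. w · w√2 = 1.63 m² = 1,630,000 mm², so w ≈ 1073.6 mm and w√2 ≈ 1518.3 mm → Z0 = 1074 × 1518 mm.
Z1: ⌊1518/2⌋ × 1074 = 759 × 1074 mm
Z2: ⌊1074/2⌋ × 759 = 537 × 759 mm
Z3: ⌊759/2⌋ × 537 = 379 × 537 mm
Z4: ⌊537/2⌋ × 379 = 268 × 379 mm

268 × 379 mm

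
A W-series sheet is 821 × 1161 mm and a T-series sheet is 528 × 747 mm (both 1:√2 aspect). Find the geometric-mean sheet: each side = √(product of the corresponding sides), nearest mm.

658 × 931 mm

Short side: √(821 · 528) = √433488 ≈ 658.4 → 658 mm
Long side: √(1161 · 747) = √867267 ≈ 931.3 → 931 mm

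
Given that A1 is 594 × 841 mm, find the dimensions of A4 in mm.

A2: ⌊841/2⌋ × 594 = 420 × 594 mm
A3: ⌊594/2⌋ × 420 = 297 × 420 mm
A4: ⌊420/2⌋ × 297 = 210 × 297 mm

210 × 297 mm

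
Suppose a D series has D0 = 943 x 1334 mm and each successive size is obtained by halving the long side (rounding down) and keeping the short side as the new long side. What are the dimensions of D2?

471 × 667 mm

D1: ⌊1334/2⌋ × 943 = 667 × 943 mm
D2: ⌊943/2⌋ × 667 = 471 × 667 mm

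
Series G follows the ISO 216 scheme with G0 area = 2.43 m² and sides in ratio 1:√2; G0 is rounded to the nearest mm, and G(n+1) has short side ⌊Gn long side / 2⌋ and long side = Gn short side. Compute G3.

Let G0's short side be w mm. w · w√2 = 2.43 m² = 2,430,000 mm², so w ≈ 1310.8 mm and w√2 ≈ 1853.8 mm → G0 = 1311 × 1854 mm.
G1: ⌊1854/2⌋ × 1311 = 927 × 1311 mm
G2: ⌊1311/2⌋ × 927 = 655 × 927 mm
G3: ⌊927/2⌋ × 655 = 463 × 655 mm

463 × 655 mm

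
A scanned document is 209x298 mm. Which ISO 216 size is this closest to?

A4 (210 × 297 mm)

Aspect ratio 298/209 ≈ 1.426 — close to the ISO √2 ≈ 1.414.
In the A-series (A0 area = 1 m²): A4 = 210 × 297 mm.
Off by 2 mm total — nearest standard size.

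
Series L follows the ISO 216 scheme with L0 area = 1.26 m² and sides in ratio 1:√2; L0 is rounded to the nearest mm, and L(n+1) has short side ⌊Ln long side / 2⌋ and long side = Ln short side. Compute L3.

333 × 472 mm

Let L0's short side be w mm. w · w√2 = 1.26 m² = 1,260,000 mm², so w ≈ 943.9 mm and w√2 ≈ 1334.9 mm → L0 = 944 × 1335 mm.
L1: ⌊1335/2⌋ × 944 = 667 × 944 mm
L2: ⌊944/2⌋ × 667 = 472 × 667 mm
L3: ⌊667/2⌋ × 472 = 333 × 472 mm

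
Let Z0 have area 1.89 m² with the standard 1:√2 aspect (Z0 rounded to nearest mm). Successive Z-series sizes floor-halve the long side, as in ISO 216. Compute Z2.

578 × 817 mm

Let Z0's short side be w mm. w · w√2 = 1.89 m² = 1,890,000 mm², so w ≈ 1156.0 mm and w√2 ≈ 1634.9 mm → Z0 = 1156 × 1635 mm.
Z1: ⌊1635/2⌋ × 1156 = 817 × 1156 mm
Z2: ⌊1156/2⌋ × 817 = 578 × 817 mm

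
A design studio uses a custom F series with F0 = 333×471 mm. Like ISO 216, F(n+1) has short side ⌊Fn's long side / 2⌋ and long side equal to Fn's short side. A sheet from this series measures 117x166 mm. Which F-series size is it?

F0: 333 × 471 mm
F1: 235 × 333 mm
F2: 166 × 235 mm
F3: 117 × 166 mm
F4: 83 × 117 mm
→ matches F3.

F3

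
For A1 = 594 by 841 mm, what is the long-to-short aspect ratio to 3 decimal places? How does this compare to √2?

841 / 594 = 1.416
ISO 216 targets √2 ≈ 1.414; the +0.002 deviation is from mm rounding.

1.416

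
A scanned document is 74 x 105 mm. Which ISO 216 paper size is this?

Aspect ratio 105/74 ≈ 1.419 — close to the ISO √2 ≈ 1.414.
In the A-series (A0 area = 1 m²): A7 = 74 × 105 mm.

A7 (74 × 105 mm)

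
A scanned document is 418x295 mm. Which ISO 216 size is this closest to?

Aspect ratio 418/295 ≈ 1.417 — close to the ISO √2 ≈ 1.414.
In the A-series (A0 area = 1 m²): A3 = 297 × 420 mm.
Off by 4 mm total — nearest standard size.

A3 (297 × 420 mm)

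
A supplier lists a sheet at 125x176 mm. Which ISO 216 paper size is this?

Aspect ratio 176/125 ≈ 1.408 — close to the ISO √2 ≈ 1.414.
In the B-series (B0 = 1000 × 1414 mm): B6 = 125 × 176 mm.

B6 (125 × 176 mm)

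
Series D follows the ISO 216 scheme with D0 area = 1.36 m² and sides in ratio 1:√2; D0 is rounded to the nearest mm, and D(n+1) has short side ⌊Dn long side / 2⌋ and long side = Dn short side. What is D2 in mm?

Let D0's short side be w mm. w · w√2 = 1.36 m² = 1,360,000 mm², so w ≈ 980.6 mm and w√2 ≈ 1386.8 mm → D0 = 981 × 1387 mm.
D1: ⌊1387/2⌋ × 981 = 693 × 981 mm
D2: ⌊981/2⌋ × 693 = 490 × 693 mm

490 × 693 mm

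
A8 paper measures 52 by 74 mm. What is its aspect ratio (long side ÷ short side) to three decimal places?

1.423

74 / 52 = 1.423
ISO 216 targets √2 ≈ 1.414; the +0.009 deviation is from mm rounding.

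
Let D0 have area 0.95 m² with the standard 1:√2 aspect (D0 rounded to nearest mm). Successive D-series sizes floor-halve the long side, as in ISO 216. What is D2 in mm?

410 × 579 mm

Let D0's short side be w mm. w · w√2 = 0.95 m² = 950,000 mm², so w ≈ 819.6 mm and w√2 ≈ 1159.1 mm → D0 = 820 × 1159 mm.
D1: ⌊1159/2⌋ × 820 = 579 × 820 mm
D2: ⌊820/2⌋ × 579 = 410 × 579 mm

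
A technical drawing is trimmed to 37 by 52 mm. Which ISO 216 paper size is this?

A9 (37 × 52 mm)

Aspect ratio 52/37 ≈ 1.405 — close to the ISO √2 ≈ 1.414.
In the A-series (A0 area = 1 m²): A9 = 37 × 52 mm.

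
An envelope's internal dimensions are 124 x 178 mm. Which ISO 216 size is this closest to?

B6 (125 × 176 mm)

Aspect ratio 178/124 ≈ 1.435 (ISO target is √2 ≈ 1.414).
In the B-series (B0 = 1000 × 1414 mm): B6 = 125 × 176 mm.
Off by 3 mm total — nearest standard size.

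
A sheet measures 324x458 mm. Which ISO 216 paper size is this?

C3 (324 × 458 mm)

Aspect ratio 458/324 ≈ 1.414 — close to the ISO √2 ≈ 1.414.
In the C-series (envelope sizes, between A and B): C3 = 324 × 458 mm.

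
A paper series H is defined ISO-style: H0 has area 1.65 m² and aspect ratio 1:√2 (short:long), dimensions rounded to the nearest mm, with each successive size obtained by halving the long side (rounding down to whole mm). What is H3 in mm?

382 × 540 mm

Let H0's short side be w mm. w · w√2 = 1.65 m² = 1,650,000 mm², so w ≈ 1080.2 mm and w√2 ≈ 1527.6 mm → H0 = 1080 × 1528 mm.
H1: ⌊1528/2⌋ × 1080 = 764 × 1080 mm
H2: ⌊1080/2⌋ × 764 = 540 × 764 mm
H3: ⌊764/2⌋ × 540 = 382 × 540 mm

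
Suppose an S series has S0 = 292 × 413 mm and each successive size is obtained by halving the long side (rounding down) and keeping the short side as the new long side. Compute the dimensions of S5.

S1 = 206 × 292 mm (from S0 by 1 halving).
S2: ⌊292/2⌋ × 206 = 146 × 206 mm
S3: ⌊206/2⌋ × 146 = 103 × 146 mm
S4: ⌊146/2⌋ × 103 = 73 × 103 mm
S5: ⌊103/2⌋ × 73 = 51 × 73 mm

51 × 73 mm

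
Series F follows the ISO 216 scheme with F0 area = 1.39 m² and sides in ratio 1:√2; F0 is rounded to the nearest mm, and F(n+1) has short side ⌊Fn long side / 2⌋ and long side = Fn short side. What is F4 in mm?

247 × 350 mm

Let F0's short side be w mm. w · w√2 = 1.39 m² = 1,390,000 mm², so w ≈ 991.4 mm and w√2 ≈ 1402.1 mm → F0 = 991 × 1402 mm.
F1: ⌊1402/2⌋ × 991 = 701 × 991 mm
F2: ⌊991/2⌋ × 701 = 495 × 701 mm
F3: ⌊701/2⌋ × 495 = 350 × 495 mm
F4: ⌊495/2⌋ × 350 = 247 × 350 mm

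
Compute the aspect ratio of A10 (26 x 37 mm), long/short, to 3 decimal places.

1.423

37 / 26 = 1.423
ISO 216 targets √2 ≈ 1.414; the +0.009 deviation is from mm rounding.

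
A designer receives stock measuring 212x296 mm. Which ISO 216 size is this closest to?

Aspect ratio 296/212 ≈ 1.396 (ISO target is √2 ≈ 1.414).
In the A-series (A0 area = 1 m²): A4 = 210 × 297 mm.
Off by 3 mm total — nearest standard size.

A4 (210 × 297 mm)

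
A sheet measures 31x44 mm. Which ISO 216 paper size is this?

B10 (31 × 44 mm)

Aspect ratio 44/31 ≈ 1.419 — close to the ISO √2 ≈ 1.414.
In the B-series (B0 = 1000 × 1414 mm): B10 = 31 × 44 mm.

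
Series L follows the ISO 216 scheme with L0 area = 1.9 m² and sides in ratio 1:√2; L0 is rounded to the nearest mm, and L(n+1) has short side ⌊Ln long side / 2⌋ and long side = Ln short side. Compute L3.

Let L0's short side be w mm. w · w√2 = 1.9 m² = 1,900,000 mm², so w ≈ 1159.1 mm and w√2 ≈ 1639.2 mm → L0 = 1159 × 1639 mm.
L1: ⌊1639/2⌋ × 1159 = 819 × 1159 mm
L2: ⌊1159/2⌋ × 819 = 579 × 819 mm
L3: ⌊819/2⌋ × 579 = 409 × 579 mm

409 × 579 mm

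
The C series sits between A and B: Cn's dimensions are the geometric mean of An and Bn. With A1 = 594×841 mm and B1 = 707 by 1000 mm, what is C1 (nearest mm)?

Short side: √(594 · 707) = √419958 ≈ 648.0 → 648 mm
Long side: √(841 · 1000) = √841000 ≈ 917.1 → 917 mm

648 × 917 mm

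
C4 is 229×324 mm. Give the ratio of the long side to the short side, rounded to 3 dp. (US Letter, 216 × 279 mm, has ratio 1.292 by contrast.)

1.415

324 / 229 = 1.415
Matches √2 ≈ 1.414 — the ISO 216 defining ratio.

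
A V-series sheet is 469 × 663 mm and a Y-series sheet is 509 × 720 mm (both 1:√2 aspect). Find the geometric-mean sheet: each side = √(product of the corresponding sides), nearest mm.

489 × 691 mm

Short side: √(469 · 509) = √238721 ≈ 488.6 → 489 mm
Long side: √(663 · 720) = √477360 ≈ 690.9 → 691 mm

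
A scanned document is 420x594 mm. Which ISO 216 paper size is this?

A2 (420 × 594 mm)

Aspect ratio 594/420 ≈ 1.414 — close to the ISO √2 ≈ 1.414.
In the A-series (A0 area = 1 m²): A2 = 420 × 594 mm.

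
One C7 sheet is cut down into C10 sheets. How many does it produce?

C7 = 81 × 114 mm; C10 = 28 × 40 mm.
Each halving step doubles the count; 3 steps from C7 to C10.
2^3 = 8.

8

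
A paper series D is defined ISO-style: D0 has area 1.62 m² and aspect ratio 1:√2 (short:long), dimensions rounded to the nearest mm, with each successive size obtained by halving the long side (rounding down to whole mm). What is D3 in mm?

378 × 535 mm

Let D0's short side be w mm. w · w√2 = 1.62 m² = 1,620,000 mm², so w ≈ 1070.3 mm and w√2 ≈ 1513.6 mm → D0 = 1070 × 1514 mm.
D1: ⌊1514/2⌋ × 1070 = 757 × 1070 mm
D2: ⌊1070/2⌋ × 757 = 535 × 757 mm
D3: ⌊757/2⌋ × 535 = 378 × 535 mm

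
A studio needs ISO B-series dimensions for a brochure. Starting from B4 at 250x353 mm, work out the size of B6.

B5: ⌊353/2⌋ × 250 = 176 × 250 mm
B6: ⌊250/2⌋ × 176 = 125 × 176 mm

125 × 176 mm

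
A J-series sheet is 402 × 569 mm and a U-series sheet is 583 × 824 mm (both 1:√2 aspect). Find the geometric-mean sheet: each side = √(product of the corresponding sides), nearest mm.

Short side: √(402 · 583) = √234366 ≈ 484.1 → 484 mm
Long side: √(569 · 824) = √468856 ≈ 684.7 → 685 mm

484 × 685 mm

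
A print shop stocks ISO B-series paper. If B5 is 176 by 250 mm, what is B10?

B6: ⌊250/2⌋ × 176 = 125 × 176 mm
B7: ⌊176/2⌋ × 125 = 88 × 125 mm
B8: ⌊125/2⌋ × 88 = 62 × 88 mm
B9: ⌊88/2⌋ × 62 = 44 × 62 mm
B10: ⌊62/2⌋ × 44 = 31 × 44 mm

31 × 44 mm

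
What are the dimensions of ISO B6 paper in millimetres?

B0 = 1000 × 1414 mm (B0 has a 1000 mm short side, aspect 1:√2).
B1: ⌊1414/2⌋ × 1000 = 707 × 1000 mm
B2: ⌊1000/2⌋ × 707 = 500 × 707 mm
B3: ⌊707/2⌋ × 500 = 353 × 500 mm
B4: ⌊500/2⌋ × 353 = 250 × 353 mm
B5: ⌊353/2⌋ × 250 = 176 × 250 mm
B6: ⌊250/2⌋ × 176 = 125 × 176 mm

125 × 176 mm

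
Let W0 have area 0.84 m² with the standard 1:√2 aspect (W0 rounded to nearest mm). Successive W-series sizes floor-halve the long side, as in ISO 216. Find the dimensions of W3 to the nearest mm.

272 × 385 mm

Let W0's short side be w mm. w · w√2 = 0.84 m² = 840,000 mm², so w ≈ 770.7 mm and w√2 ≈ 1089.9 mm → W0 = 771 × 1090 mm.
W1: ⌊1090/2⌋ × 771 = 545 × 771 mm
W2: ⌊771/2⌋ × 545 = 385 × 545 mm
W3: ⌊545/2⌋ × 385 = 272 × 385 mm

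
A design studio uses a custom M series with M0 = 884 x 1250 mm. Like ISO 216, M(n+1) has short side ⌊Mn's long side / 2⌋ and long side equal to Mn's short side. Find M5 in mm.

M1: ⌊1250/2⌋ × 884 = 625 × 884 mm
M2: ⌊884/2⌋ × 625 = 442 × 625 mm
M3: ⌊625/2⌋ × 442 = 312 × 442 mm
M4: ⌊442/2⌋ × 312 = 221 × 312 mm
M5: ⌊312/2⌋ × 221 = 156 × 221 mm

156 × 221 mm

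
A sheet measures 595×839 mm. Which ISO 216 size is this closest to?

A1 (594 × 841 mm)

Aspect ratio 839/595 ≈ 1.410 — close to the ISO √2 ≈ 1.414.
In the A-series (A0 area = 1 m²): A1 = 594 × 841 mm.
Off by 3 mm total — nearest standard size.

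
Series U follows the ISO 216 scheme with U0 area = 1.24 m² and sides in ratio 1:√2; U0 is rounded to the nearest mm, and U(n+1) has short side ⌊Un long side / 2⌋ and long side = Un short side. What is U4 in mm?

Let U0's short side be w mm. w · w√2 = 1.24 m² = 1,240,000 mm², so w ≈ 936.4 mm and w√2 ≈ 1324.2 mm → U0 = 936 × 1324 mm.
U1: ⌊1324/2⌋ × 936 = 662 × 936 mm
U2: ⌊936/2⌋ × 662 = 468 × 662 mm
U3: ⌊662/2⌋ × 468 = 331 × 468 mm
U4: ⌊468/2⌋ × 331 = 234 × 331 mm

234 × 331 mm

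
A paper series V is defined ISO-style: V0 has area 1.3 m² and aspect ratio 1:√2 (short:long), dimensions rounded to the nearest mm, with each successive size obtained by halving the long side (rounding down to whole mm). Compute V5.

Let V0's short side be w mm. w · w√2 = 1.3 m² = 1,300,000 mm², so w ≈ 958.8 mm and w√2 ≈ 1355.9 mm → V0 = 959 × 1356 mm.
V1: ⌊1356/2⌋ × 959 = 678 × 959 mm
V2: ⌊959/2⌋ × 678 = 479 × 678 mm
V3: ⌊678/2⌋ × 479 = 339 × 479 mm
V4: ⌊479/2⌋ × 339 = 239 × 339 mm
V5: ⌊339/2⌋ × 239 = 169 × 239 mm

169 × 239 mm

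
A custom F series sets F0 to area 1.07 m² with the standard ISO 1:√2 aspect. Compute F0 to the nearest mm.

Let the short side be w mm. Then w · w√2 = 1.07 m² = 1,070,000 mm².
w² = 1,070,000/√2, so w ≈ 869.8 mm; long side = w√2 ≈ 1230.1 mm.

870 × 1230 mm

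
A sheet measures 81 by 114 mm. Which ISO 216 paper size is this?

C7 (81 × 114 mm)

Aspect ratio 114/81 ≈ 1.407 — close to the ISO √2 ≈ 1.414.
In the C-series (envelope sizes, between A and B): C7 = 81 × 114 mm.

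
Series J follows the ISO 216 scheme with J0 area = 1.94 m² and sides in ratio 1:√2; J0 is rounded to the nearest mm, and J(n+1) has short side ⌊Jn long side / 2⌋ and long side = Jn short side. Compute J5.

207 × 292 mm

Let J0's short side be w mm. w · w√2 = 1.94 m² = 1,940,000 mm², so w ≈ 1171.2 mm and w√2 ≈ 1656.4 mm → J0 = 1171 × 1656 mm.
J1: ⌊1656/2⌋ × 1171 = 828 × 1171 mm
J2: ⌊1171/2⌋ × 828 = 585 × 828 mm
J3: ⌊828/2⌋ × 585 = 414 × 585 mm
J4: ⌊585/2⌋ × 414 = 292 × 414 mm
J5: ⌊414/2⌋ × 292 = 207 × 292 mm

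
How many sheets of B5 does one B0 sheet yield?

Each ISO step halves the sheet: 1 × B0 → 2 × B1 → 4 × B2 → 8 × B3 → …
From B0 to B5 is 5 halving steps: 2^5 = 32.

32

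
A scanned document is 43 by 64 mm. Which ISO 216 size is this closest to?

B9 (44 × 62 mm)

Aspect ratio 64/43 ≈ 1.488 (ISO target is √2 ≈ 1.414).
In the B-series (B0 = 1000 × 1414 mm): B9 = 44 × 62 mm.
Off by 3 mm total — nearest standard size.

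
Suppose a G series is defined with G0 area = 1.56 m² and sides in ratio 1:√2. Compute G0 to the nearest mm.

1050 × 1485 mm

Let the short side be w mm. Then w · w√2 = 1.56 m² = 1,560,000 mm².
w² = 1,560,000/√2, so w ≈ 1050.3 mm; long side = w√2 ≈ 1485.3 mm.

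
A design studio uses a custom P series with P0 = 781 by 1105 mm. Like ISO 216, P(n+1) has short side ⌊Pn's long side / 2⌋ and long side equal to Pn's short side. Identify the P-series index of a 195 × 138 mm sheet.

P0: 781 × 1105 mm
P1: 552 × 781 mm
P2: 390 × 552 mm
P3: 276 × 390 mm
P4: 195 × 276 mm
P5: 138 × 195 mm
P6: 97 × 138 mm
→ matches P5.

P5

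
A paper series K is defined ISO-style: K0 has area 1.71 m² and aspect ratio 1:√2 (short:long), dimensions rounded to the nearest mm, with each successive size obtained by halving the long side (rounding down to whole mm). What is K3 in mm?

388 × 550 mm

Let K0's short side be w mm. w · w√2 = 1.71 m² = 1,710,000 mm², so w ≈ 1099.6 mm and w√2 ≈ 1555.1 mm → K0 = 1100 × 1555 mm.
K1: ⌊1555/2⌋ × 1100 = 777 × 1100 mm
K2: ⌊1100/2⌋ × 777 = 550 × 777 mm
K3: ⌊777/2⌋ × 550 = 388 × 550 mm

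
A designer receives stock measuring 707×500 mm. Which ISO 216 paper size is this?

B2 (500 × 707 mm)

Aspect ratio 707/500 ≈ 1.414 — close to the ISO √2 ≈ 1.414.
In the B-series (B0 = 1000 × 1414 mm): B2 = 500 × 707 mm.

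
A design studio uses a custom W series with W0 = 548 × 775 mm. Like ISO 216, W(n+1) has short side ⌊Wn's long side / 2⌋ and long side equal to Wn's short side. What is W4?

W1: ⌊775/2⌋ × 548 = 387 × 548 mm
W2: ⌊548/2⌋ × 387 = 274 × 387 mm
W3: ⌊387/2⌋ × 274 = 193 × 274 mm
W4: ⌊274/2⌋ × 193 = 137 × 193 mm

137 × 193 mm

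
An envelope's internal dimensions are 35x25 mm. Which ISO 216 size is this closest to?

Aspect ratio 35/25 ≈ 1.400 — close to the ISO √2 ≈ 1.414.
In the A-series (A0 area = 1 m²): A10 = 26 × 37 mm.
Off by 3 mm total — nearest standard size.

A10 (26 × 37 mm)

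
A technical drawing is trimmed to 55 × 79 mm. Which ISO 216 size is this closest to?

C8 (57 × 81 mm)

Aspect ratio 79/55 ≈ 1.436 (ISO target is √2 ≈ 1.414).
In the C-series (envelope sizes, between A and B): C8 = 57 × 81 mm.
Off by 4 mm total — nearest standard size.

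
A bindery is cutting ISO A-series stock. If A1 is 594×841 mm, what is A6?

105 × 148 mm

A2: ⌊841/2⌋ × 594 = 420 × 594 mm
A3: ⌊594/2⌋ × 420 = 297 × 420 mm
A4: ⌊420/2⌋ × 297 = 210 × 297 mm
A5: ⌊297/2⌋ × 210 = 148 × 210 mm
A6: ⌊210/2⌋ × 148 = 105 × 148 mm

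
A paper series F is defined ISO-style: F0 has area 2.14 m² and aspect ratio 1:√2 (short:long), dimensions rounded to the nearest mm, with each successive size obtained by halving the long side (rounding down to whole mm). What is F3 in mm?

435 × 615 mm

Let F0's short side be w mm. w · w√2 = 2.14 m² = 2,140,000 mm², so w ≈ 1230.1 mm and w√2 ≈ 1739.7 mm → F0 = 1230 × 1740 mm.
F1: ⌊1740/2⌋ × 1230 = 870 × 1230 mm
F2: ⌊1230/2⌋ × 870 = 615 × 870 mm
F3: ⌊870/2⌋ × 615 = 435 × 615 mm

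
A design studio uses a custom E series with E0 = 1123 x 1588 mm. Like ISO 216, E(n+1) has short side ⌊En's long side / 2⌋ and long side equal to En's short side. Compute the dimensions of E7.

99 × 140 mm

E1 = 794 × 1123 mm (from E0 by 1 halving).
E2: ⌊1123/2⌋ × 794 = 561 × 794 mm
E3: ⌊794/2⌋ × 561 = 397 × 561 mm
E4: ⌊561/2⌋ × 397 = 280 × 397 mm
E5: ⌊397/2⌋ × 280 = 198 × 280 mm
E6: ⌊280/2⌋ × 198 = 140 × 198 mm
E7: ⌊198/2⌋ × 140 = 99 × 140 mm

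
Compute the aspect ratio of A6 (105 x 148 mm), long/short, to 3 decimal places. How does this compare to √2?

1.410

148 / 105 = 1.410
ISO 216 targets √2 ≈ 1.414; the -0.005 deviation is from mm rounding.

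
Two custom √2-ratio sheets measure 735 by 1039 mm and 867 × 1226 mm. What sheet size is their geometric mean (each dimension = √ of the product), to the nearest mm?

Short side: √(735 · 867) = √637245 ≈ 798.3 → 798 mm
Long side: √(1039 · 1226) = √1273814 ≈ 1128.6 → 1129 mm

798 × 1129 mm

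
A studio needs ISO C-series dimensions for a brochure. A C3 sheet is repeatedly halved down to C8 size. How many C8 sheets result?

32

C3 = 324 × 458 mm; C8 = 57 × 81 mm.
Each halving step doubles the count; 5 steps from C3 to C8.
2^5 = 32.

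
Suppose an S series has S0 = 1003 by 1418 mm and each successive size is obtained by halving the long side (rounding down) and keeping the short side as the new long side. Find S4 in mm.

250 × 354 mm

S1 = 709 × 1003 mm (from S0 by 1 halving).
S2: ⌊1003/2⌋ × 709 = 501 × 709 mm
S3: ⌊709/2⌋ × 501 = 354 × 501 mm
S4: ⌊501/2⌋ × 354 = 250 × 354 mm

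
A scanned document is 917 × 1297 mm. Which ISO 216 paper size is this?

Aspect ratio 1297/917 ≈ 1.414 — close to the ISO √2 ≈ 1.414.
In the C-series (envelope sizes, between A and B): C0 = 917 × 1297 mm.

C0 (917 × 1297 mm)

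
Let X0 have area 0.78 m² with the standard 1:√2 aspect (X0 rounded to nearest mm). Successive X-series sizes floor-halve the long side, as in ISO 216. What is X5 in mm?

131 × 185 mm

Let X0's short side be w mm. w · w√2 = 0.78 m² = 780,000 mm², so w ≈ 742.7 mm and w√2 ≈ 1050.3 mm → X0 = 743 × 1050 mm.
X1: ⌊1050/2⌋ × 743 = 525 × 743 mm
X2: ⌊743/2⌋ × 525 = 371 × 525 mm
X3: ⌊525/2⌋ × 371 = 262 × 371 mm
X4: ⌊371/2⌋ × 262 = 185 × 262 mm
X5: ⌊262/2⌋ × 185 = 131 × 185 mm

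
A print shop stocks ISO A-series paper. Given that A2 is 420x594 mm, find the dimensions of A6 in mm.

105 × 148 mm

A3: ⌊594/2⌋ × 420 = 297 × 420 mm
A4: ⌊420/2⌋ × 297 = 210 × 297 mm
A5: ⌊297/2⌋ × 210 = 148 × 210 mm
A6: ⌊210/2⌋ × 148 = 105 × 148 mm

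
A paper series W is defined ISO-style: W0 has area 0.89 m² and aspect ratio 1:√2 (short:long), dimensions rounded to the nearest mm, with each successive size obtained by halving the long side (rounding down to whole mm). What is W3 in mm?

280 × 396 mm

Let W0's short side be w mm. w · w√2 = 0.89 m² = 890,000 mm², so w ≈ 793.3 mm and w√2 ≈ 1121.9 mm → W0 = 793 × 1122 mm.
W1: ⌊1122/2⌋ × 793 = 561 × 793 mm
W2: ⌊793/2⌋ × 561 = 396 × 561 mm
W3: ⌊561/2⌋ × 396 = 280 × 396 mm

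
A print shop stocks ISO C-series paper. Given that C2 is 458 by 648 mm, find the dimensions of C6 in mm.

C3: ⌊648/2⌋ × 458 = 324 × 458 mm
C4: ⌊458/2⌋ × 324 = 229 × 324 mm
C5: ⌊324/2⌋ × 229 = 162 × 229 mm
C6: ⌊229/2⌋ × 162 = 114 × 162 mm

114 × 162 mm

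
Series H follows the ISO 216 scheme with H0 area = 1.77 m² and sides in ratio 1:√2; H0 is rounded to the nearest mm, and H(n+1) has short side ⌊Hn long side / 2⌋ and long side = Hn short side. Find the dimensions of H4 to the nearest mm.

279 × 395 mm

Let H0's short side be w mm. w · w√2 = 1.77 m² = 1,770,000 mm², so w ≈ 1118.7 mm and w√2 ≈ 1582.1 mm → H0 = 1119 × 1582 mm.
H1: ⌊1582/2⌋ × 1119 = 791 × 1119 mm
H2: ⌊1119/2⌋ × 791 = 559 × 791 mm
H3: ⌊791/2⌋ × 559 = 395 × 559 mm
H4: ⌊559/2⌋ × 395 = 279 × 395 mm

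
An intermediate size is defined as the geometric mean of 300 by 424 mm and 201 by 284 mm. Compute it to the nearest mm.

Short side: √(300 · 201) = √60300 ≈ 245.6 → 246 mm
Long side: √(424 · 284) = √120416 ≈ 347.0 → 347 mm

246 × 347 mm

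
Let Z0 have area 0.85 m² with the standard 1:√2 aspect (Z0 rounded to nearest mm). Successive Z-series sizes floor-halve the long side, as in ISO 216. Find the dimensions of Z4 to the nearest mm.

Let Z0's short side be w mm. w · w√2 = 0.85 m² = 850,000 mm², so w ≈ 775.3 mm and w√2 ≈ 1096.4 mm → Z0 = 775 × 1096 mm.
Z1: ⌊1096/2⌋ × 775 = 548 × 775 mm
Z2: ⌊775/2⌋ × 548 = 387 × 548 mm
Z3: ⌊548/2⌋ × 387 = 274 × 387 mm
Z4: ⌊387/2⌋ × 274 = 193 × 274 mm

193 × 274 mm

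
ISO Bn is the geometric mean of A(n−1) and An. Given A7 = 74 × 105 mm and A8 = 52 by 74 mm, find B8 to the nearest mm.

Short side: √(74 · 52) = √3848 ≈ 62.0 → 62 mm
Long side: √(105 · 74) = √7770 ≈ 88.1 → 88 mm

62 × 88 mm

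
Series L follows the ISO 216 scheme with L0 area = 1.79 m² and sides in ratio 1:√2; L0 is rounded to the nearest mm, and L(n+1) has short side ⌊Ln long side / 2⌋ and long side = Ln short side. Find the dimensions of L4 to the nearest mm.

Let L0's short side be w mm. w · w√2 = 1.79 m² = 1,790,000 mm², so w ≈ 1125.0 mm and w√2 ≈ 1591.1 mm → L0 = 1125 × 1591 mm.
L1: ⌊1591/2⌋ × 1125 = 795 × 1125 mm
L2: ⌊1125/2⌋ × 795 = 562 × 795 mm
L3: ⌊795/2⌋ × 562 = 397 × 562 mm
L4: ⌊562/2⌋ × 397 = 281 × 397 mm

281 × 397 mm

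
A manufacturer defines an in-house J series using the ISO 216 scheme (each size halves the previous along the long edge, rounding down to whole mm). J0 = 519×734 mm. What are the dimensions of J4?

129 × 183 mm

J1: ⌊734/2⌋ × 519 = 367 × 519 mm
J2: ⌊519/2⌋ × 367 = 259 × 367 mm
J3: ⌊367/2⌋ × 259 = 183 × 259 mm
J4: ⌊259/2⌋ × 183 = 129 × 183 mm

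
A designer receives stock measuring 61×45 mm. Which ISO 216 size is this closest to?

B9 (44 × 62 mm)

Aspect ratio 61/45 ≈ 1.356 (ISO target is √2 ≈ 1.414).
In the B-series (B0 = 1000 × 1414 mm): B9 = 44 × 62 mm.
Off by 2 mm total — nearest standard size.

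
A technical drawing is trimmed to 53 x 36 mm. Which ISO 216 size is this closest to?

Aspect ratio 53/36 ≈ 1.472 (ISO target is √2 ≈ 1.414).
In the A-series (A0 area = 1 m²): A9 = 37 × 52 mm.
Off by 2 mm total — nearest standard size.

A9 (37 × 52 mm)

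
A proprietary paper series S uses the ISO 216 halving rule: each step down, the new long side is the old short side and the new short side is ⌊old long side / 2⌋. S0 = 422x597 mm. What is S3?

S1: ⌊597/2⌋ × 422 = 298 × 422 mm
S2: ⌊422/2⌋ × 298 = 211 × 298 mm
S3: ⌊298/2⌋ × 211 = 149 × 211 mm

149 × 211 mm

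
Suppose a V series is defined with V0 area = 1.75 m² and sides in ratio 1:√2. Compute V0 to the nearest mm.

Let the short side be w mm. Then w · w√2 = 1.75 m² = 1,750,000 mm².
w² = 1,750,000/√2, so w ≈ 1112.4 mm; long side = w√2 ≈ 1573.2 mm.

1112 × 1573 mm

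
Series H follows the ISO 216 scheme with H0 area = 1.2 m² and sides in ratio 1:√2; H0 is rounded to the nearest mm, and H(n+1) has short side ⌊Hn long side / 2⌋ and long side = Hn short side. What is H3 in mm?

325 × 460 mm

Let H0's short side be w mm. w · w√2 = 1.2 m² = 1,200,000 mm², so w ≈ 921.2 mm and w√2 ≈ 1302.7 mm → H0 = 921 × 1303 mm.
H1: ⌊1303/2⌋ × 921 = 651 × 921 mm
H2: ⌊921/2⌋ × 651 = 460 × 651 mm
H3: ⌊651/2⌋ × 460 = 325 × 460 mm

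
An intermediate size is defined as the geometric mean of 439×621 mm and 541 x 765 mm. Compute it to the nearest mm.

Short side: √(439 · 541) = √237499 ≈ 487.3 → 487 mm
Long side: √(621 · 765) = √475065 ≈ 689.2 → 689 mm

487 × 689 mm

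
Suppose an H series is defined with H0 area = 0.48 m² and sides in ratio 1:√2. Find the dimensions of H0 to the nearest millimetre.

Let the short side be w mm. Then w · w√2 = 0.48 m² = 480,000 mm².
w² = 480,000/√2, so w ≈ 582.6 mm; long side = w√2 ≈ 823.9 mm.

583 × 824 mm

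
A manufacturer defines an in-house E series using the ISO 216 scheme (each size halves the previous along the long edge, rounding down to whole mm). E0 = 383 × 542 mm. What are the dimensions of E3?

E1: ⌊542/2⌋ × 383 = 271 × 383 mm
E2: ⌊383/2⌋ × 271 = 191 × 271 mm
E3: ⌊271/2⌋ × 191 = 135 × 191 mm

135 × 191 mm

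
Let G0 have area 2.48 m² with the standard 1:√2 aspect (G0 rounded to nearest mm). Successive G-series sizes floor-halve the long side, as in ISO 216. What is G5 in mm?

Let G0's short side be w mm. w · w√2 = 2.48 m² = 2,480,000 mm², so w ≈ 1324.2 mm and w√2 ≈ 1872.8 mm → G0 = 1324 × 1873 mm.
G1: ⌊1873/2⌋ × 1324 = 936 × 1324 mm
G2: ⌊1324/2⌋ × 936 = 662 × 936 mm
G3: ⌊936/2⌋ × 662 = 468 × 662 mm
G4: ⌊662/2⌋ × 468 = 331 × 468 mm
G5: ⌊468/2⌋ × 331 = 234 × 331 mm

234 × 331 mm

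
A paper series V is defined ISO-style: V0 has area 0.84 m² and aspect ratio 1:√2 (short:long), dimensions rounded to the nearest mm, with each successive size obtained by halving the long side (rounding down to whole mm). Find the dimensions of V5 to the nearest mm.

136 × 192 mm

Let V0's short side be w mm. w · w√2 = 0.84 m² = 840,000 mm², so w ≈ 770.7 mm and w√2 ≈ 1089.9 mm → V0 = 771 × 1090 mm.
V1: ⌊1090/2⌋ × 771 = 545 × 771 mm
V2: ⌊771/2⌋ × 545 = 385 × 545 mm
V3: ⌊545/2⌋ × 385 = 272 × 385 mm
V4: ⌊385/2⌋ × 272 = 192 × 272 mm
V5: ⌊272/2⌋ × 192 = 136 × 192 mm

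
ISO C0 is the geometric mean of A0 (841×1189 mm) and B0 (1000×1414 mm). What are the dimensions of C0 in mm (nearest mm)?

917 × 1297 mm

Short: √(841 · 1000) = √841000 ≈ 917.1 mm.
Long: √(1189 · 1414) = √1681246 ≈ 1296.6 mm.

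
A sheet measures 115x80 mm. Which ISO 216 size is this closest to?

C7 (81 × 114 mm)

Aspect ratio 115/80 ≈ 1.438 (ISO target is √2 ≈ 1.414).
In the C-series (envelope sizes, between A and B): C7 = 81 × 114 mm.
Off by 2 mm total — nearest standard size.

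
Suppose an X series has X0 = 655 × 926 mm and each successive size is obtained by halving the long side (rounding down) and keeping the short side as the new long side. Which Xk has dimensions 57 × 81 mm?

X7

X0: 655 × 926 mm
X1: 463 × 655 mm
X2: 327 × 463 mm
X3: 231 × 327 mm
X4: 163 × 231 mm
X5: 115 × 163 mm
X6: 81 × 115 mm
X7: 57 × 81 mm
X8: 40 × 57 mm
→ matches X7.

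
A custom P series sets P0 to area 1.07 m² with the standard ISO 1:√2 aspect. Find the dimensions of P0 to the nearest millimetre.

Let the short side be w mm. Then w · w√2 = 1.07 m² = 1,070,000 mm².
w² = 1,070,000/√2, so w ≈ 869.8 mm; long side = w√2 ≈ 1230.1 mm.

870 × 1230 mm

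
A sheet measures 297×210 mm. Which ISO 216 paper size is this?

Aspect ratio 297/210 ≈ 1.414 — close to the ISO √2 ≈ 1.414.
In the A-series (A0 area = 1 m²): A4 = 210 × 297 mm.

A4 (210 × 297 mm)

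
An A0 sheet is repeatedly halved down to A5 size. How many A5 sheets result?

Each ISO step halves the sheet: 1 × A0 → 2 × A1 → 4 × A2 → 8 × A3 → …
From A0 to A5 is 5 halving steps: 2^5 = 32.

32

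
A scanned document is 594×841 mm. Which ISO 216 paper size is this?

Aspect ratio 841/594 ≈ 1.416 — close to the ISO √2 ≈ 1.414.
In the A-series (A0 area = 1 m²): A1 = 594 × 841 mm.

A1 (594 × 841 mm)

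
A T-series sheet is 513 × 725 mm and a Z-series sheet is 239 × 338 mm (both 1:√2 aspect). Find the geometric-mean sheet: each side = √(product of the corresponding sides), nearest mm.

Short side: √(513 · 239) = √122607 ≈ 350.2 → 350 mm
Long side: √(725 · 338) = √245050 ≈ 495.0 → 495 mm

350 × 495 mm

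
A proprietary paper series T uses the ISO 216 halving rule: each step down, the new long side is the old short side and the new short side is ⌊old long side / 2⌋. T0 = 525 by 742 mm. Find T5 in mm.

92 × 131 mm

T1: ⌊742/2⌋ × 525 = 371 × 525 mm
T2: ⌊525/2⌋ × 371 = 262 × 371 mm
T3: ⌊371/2⌋ × 262 = 185 × 262 mm
T4: ⌊262/2⌋ × 185 = 131 × 185 mm
T5: ⌊185/2⌋ × 131 = 92 × 131 mm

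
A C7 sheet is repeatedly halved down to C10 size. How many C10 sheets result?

8

Each ISO step halves the sheet: 1 × C7 → 2 × C8 → 4 × C9 → 8 × C10
From C7 to C10 is 3 halving steps: 2^3 = 8.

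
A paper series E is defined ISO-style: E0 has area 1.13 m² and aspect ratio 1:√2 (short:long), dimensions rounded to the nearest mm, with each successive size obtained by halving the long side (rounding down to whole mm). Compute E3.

316 × 447 mm

Let E0's short side be w mm. w · w√2 = 1.13 m² = 1,130,000 mm², so w ≈ 893.9 mm and w√2 ≈ 1264.1 mm → E0 = 894 × 1264 mm.
E1: ⌊1264/2⌋ × 894 = 632 × 894 mm
E2: ⌊894/2⌋ × 632 = 447 × 632 mm
E3: ⌊632/2⌋ × 447 = 316 × 447 mm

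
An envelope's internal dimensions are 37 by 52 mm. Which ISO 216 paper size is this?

Aspect ratio 52/37 ≈ 1.405 — close to the ISO √2 ≈ 1.414.
In the A-series (A0 area = 1 m²): A9 = 37 × 52 mm.

A9 (37 × 52 mm)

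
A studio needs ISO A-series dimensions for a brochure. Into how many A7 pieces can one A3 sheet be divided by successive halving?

A3 = 297 × 420 mm; A7 = 74 × 105 mm.
Each halving step doubles the count; 4 steps from A3 to A7.
2^4 = 16.

16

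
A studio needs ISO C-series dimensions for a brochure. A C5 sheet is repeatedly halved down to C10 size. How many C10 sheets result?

32

C5 = 162 × 229 mm; C10 = 28 × 40 mm.
Each halving step doubles the count; 5 steps from C5 to C10.
2^5 = 32.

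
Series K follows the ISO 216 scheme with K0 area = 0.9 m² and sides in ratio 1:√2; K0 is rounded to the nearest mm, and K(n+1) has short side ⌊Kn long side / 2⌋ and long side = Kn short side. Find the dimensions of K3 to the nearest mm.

282 × 399 mm

Let K0's short side be w mm. w · w√2 = 0.9 m² = 900,000 mm², so w ≈ 797.7 mm and w√2 ≈ 1128.2 mm → K0 = 798 × 1128 mm.
K1: ⌊1128/2⌋ × 798 = 564 × 798 mm
K2: ⌊798/2⌋ × 564 = 399 × 564 mm
K3: ⌊564/2⌋ × 399 = 282 × 399 mm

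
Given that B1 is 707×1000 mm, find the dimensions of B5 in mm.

176 × 250 mm

B2: ⌊1000/2⌋ × 707 = 500 × 707 mm
B3: ⌊707/2⌋ × 500 = 353 × 500 mm
B4: ⌊500/2⌋ × 353 = 250 × 353 mm
B5: ⌊353/2⌋ × 250 = 176 × 250 mm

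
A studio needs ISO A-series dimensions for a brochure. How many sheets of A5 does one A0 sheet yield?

32

Each ISO step halves the sheet: 1 × A0 → 2 × A1 → 4 × A2 → 8 × A3 → …
From A0 to A5 is 5 halving steps: 2^5 = 32.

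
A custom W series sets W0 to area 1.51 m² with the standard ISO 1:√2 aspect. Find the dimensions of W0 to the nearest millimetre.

Let the short side be w mm. Then w · w√2 = 1.51 m² = 1,510,000 mm².
w² = 1,510,000/√2, so w ≈ 1033.3 mm; long side = w√2 ≈ 1461.3 mm.

1033 × 1461 mm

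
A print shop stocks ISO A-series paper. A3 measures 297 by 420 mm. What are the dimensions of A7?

74 × 105 mm

A4: ⌊420/2⌋ × 297 = 210 × 297 mm
A5: ⌊297/2⌋ × 210 = 148 × 210 mm
A6: ⌊210/2⌋ × 148 = 105 × 148 mm
A7: ⌊148/2⌋ × 105 = 74 × 105 mm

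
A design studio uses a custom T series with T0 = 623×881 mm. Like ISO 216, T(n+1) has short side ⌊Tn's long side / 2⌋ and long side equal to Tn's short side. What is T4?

155 × 220 mm

T1: ⌊881/2⌋ × 623 = 440 × 623 mm
T2: ⌊623/2⌋ × 440 = 311 × 440 mm
T3: ⌊440/2⌋ × 311 = 220 × 311 mm
T4: ⌊311/2⌋ × 220 = 155 × 220 mm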